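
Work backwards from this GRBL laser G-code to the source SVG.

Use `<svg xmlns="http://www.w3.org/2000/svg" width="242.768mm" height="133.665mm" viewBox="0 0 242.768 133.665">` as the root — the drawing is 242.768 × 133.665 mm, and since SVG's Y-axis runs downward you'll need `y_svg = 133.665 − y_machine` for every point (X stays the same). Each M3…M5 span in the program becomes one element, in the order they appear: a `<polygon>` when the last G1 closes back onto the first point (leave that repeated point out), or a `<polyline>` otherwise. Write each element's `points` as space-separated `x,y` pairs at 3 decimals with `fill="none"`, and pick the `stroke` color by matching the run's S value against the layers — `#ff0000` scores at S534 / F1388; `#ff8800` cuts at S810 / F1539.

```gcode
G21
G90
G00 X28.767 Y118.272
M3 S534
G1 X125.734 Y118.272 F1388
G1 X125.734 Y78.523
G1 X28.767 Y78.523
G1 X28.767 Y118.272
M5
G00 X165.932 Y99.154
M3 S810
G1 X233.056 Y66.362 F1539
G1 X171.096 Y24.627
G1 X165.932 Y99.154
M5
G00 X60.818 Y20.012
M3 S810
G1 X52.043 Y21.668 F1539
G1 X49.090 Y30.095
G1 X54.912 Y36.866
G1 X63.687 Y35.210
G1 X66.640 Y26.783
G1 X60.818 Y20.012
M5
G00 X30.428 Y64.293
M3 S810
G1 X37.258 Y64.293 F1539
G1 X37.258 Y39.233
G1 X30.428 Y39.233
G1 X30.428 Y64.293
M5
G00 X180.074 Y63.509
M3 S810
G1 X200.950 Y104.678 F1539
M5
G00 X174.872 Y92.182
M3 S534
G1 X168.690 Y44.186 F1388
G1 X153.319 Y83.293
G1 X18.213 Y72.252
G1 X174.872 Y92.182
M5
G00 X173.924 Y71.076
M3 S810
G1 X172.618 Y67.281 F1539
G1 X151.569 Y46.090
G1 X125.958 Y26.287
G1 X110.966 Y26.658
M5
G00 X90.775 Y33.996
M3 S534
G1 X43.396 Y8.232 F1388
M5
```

y_svg = 133.665 − y_m.

[1] S534→`#ff0000` (score); closed run; points: 28.767,15.393 125.734,15.393 125.734,55.142 28.767,55.142

[2] S810→`#ff8800` (cut); closed run; points: 165.932,34.511 233.056,67.303 171.096,109.038

[3] S810→`#ff8800` (cut); closed run; points: 60.818,113.653 52.043,111.997 49.090,103.570 54.912,96.799 63.687,98.455 66.640,106.882

[4] S810→`#ff8800` (cut); closed run; points: 30.428,69.372 37.258,69.372 37.258,94.432 30.428,94.432

[5] S810→`#ff8800` (cut); open run; points: 180.074,70.156 200.950,28.987

[6] S534→`#ff0000` (score); closed run; points: 174.872,41.483 168.690,89.479 153.319,50.372 18.213,61.413

[7] S810→`#ff8800` (cut); open run; points: 173.924,62.589 172.618,66.384 151.569,87.575 125.958,107.378 110.966,107.007

[8] S534→`#ff0000` (score); open run; points: 90.775,99.669 43.396,125.433

<svg xmlns="http://www.w3.org/2000/svg" width="242.768mm" height="133.665mm" viewBox="0 0 242.768 133.665">
  <polygon points="28.767,15.393 125.734,15.393 125.734,55.142 28.767,55.142" fill="none" stroke="#ff0000"/>
  <polygon points="165.932,34.511 233.056,67.303 171.096,109.038" fill="none" stroke="#ff8800"/>
  <polygon points="60.818,113.653 52.043,111.997 49.090,103.570 54.912,96.799 63.687,98.455 66.640,106.882" fill="none" stroke="#ff8800"/>
  <polygon points="30.428,69.372 37.258,69.372 37.258,94.432 30.428,94.432" fill="none" stroke="#ff8800"/>
  <polyline points="180.074,70.156 200.950,28.987" fill="none" stroke="#ff8800"/>
  <polygon points="174.872,41.483 168.690,89.479 153.319,50.372 18.213,61.413" fill="none" stroke="#ff0000"/>
  <polyline points="173.924,62.589 172.618,66.384 151.569,87.575 125.958,107.378 110.966,107.007" fill="none" stroke="#ff8800"/>
  <polyline points="90.775,99.669 43.396,125.433" fill="none" stroke="#ff0000"/>
</svg>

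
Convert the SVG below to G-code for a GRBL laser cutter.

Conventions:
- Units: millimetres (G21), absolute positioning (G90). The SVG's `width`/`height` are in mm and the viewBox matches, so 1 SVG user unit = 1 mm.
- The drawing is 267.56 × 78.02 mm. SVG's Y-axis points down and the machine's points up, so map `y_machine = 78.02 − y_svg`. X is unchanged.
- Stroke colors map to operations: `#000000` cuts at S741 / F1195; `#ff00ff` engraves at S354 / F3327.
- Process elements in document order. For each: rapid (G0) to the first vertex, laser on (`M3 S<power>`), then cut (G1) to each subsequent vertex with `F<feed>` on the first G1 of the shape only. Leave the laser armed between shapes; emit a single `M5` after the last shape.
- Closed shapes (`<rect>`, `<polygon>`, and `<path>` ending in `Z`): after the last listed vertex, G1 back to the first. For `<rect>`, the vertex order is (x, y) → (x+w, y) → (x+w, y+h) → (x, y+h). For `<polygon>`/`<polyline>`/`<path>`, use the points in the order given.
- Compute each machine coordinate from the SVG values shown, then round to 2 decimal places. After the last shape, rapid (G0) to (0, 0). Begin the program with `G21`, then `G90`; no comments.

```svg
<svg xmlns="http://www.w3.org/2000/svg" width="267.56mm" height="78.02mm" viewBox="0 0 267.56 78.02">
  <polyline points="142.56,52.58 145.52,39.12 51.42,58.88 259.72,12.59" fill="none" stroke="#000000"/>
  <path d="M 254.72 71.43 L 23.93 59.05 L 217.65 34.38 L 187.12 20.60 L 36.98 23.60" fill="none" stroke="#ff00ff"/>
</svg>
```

Since the viewBox matches the mm dimensions, user units are millimetres directly. The only transform is the Y-flip y_m = 78.02 − y_svg.

Shape 1 is a open polyline drawn with `<polyline>`. Its stroke #000000 means cut at S741, F1195. After flipping Y the toolpath is (142.56,25.44) → (145.52,38.90) → (51.42,19.14) → (259.72,65.43).

Shape 2 is a open polyline drawn with `<path>`. Its stroke #ff00ff means engrave at S354, F3327. After flipping Y the toolpath is (254.72,6.59) → (23.93,18.97) → (217.65,43.64) → (187.12,57.42) → (36.98,54.42).

G21
G90
G0 X142.56 Y25.44
M3 S741
G1 X145.52 Y38.90 F1195
G1 X51.42 Y19.14
G1 X259.72 Y65.43
G0 X254.72 Y6.59
M3 S354
G1 X23.93 Y18.97 F3327
G1 X217.65 Y43.64
G1 X187.12 Y57.42
G1 X36.98 Y54.42
M5
G0 X0.00 Y0.00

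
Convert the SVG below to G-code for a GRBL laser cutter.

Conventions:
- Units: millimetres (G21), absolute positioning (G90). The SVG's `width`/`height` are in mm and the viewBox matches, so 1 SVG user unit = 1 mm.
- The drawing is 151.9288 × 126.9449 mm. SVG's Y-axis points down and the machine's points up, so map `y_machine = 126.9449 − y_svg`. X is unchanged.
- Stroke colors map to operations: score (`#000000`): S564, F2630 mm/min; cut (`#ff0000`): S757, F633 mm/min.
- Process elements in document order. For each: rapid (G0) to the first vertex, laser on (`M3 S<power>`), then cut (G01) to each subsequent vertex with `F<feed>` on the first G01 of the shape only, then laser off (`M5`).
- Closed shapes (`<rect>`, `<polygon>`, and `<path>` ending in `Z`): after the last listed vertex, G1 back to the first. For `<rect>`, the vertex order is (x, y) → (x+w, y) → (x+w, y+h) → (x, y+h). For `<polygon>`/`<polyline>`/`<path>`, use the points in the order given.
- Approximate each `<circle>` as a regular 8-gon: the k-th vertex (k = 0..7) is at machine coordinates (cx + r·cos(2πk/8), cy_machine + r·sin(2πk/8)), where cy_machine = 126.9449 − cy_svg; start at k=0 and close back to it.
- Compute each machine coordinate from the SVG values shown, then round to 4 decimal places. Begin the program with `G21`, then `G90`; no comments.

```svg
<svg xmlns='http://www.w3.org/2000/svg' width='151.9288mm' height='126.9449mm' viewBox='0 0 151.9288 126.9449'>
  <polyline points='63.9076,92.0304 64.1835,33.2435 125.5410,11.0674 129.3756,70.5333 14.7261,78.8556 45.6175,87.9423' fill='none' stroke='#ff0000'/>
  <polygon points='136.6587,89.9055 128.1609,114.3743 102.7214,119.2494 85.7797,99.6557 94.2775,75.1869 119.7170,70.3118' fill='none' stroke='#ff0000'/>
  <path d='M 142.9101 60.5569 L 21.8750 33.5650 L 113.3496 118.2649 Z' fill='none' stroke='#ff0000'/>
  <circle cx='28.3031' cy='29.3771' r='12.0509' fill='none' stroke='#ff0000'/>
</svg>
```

G21
G90
G0 X63.9076 Y34.9145
M3 S757
G01 X64.1835 Y93.7014 F633
G01 X125.5410 Y115.8775
G01 X129.3756 Y56.4116
G01 X14.7261 Y48.0893
G01 X45.6175 Y39.0026
M5
G0 X136.6587 Y37.0394
M3 S757
G01 X128.1609 Y12.5706 F633
G01 X102.7214 Y7.6955
G01 X85.7797 Y27.2892
G01 X94.2775 Y51.7580
G01 X119.7170 Y56.6331
G01 X136.6587 Y37.0394
M5
G0 X142.9101 Y66.3880
M3 S757
G01 X21.8750 Y93.3799 F633
G01 X113.3496 Y8.6800
G01 X142.9101 Y66.3880
M5
G0 X40.3540 Y97.5678
M3 S757
G01 X36.8244 Y106.0891 F633
G01 X28.3031 Y109.6187
G01 X19.7818 Y106.0891
G01 X16.2522 Y97.5678
G01 X19.7818 Y89.0465
G01 X28.3031 Y85.5169
G01 X36.8244 Y89.0465
G01 X40.3540 Y97.5678
M5

1 u = 1 mm; y_m = 126.9449 − y.

[1] `<polyline>` open polyline, #ff0000→cut S757 F633: (63.9076,34.9145) → (64.1835,93.7014) → (125.5410,115.8775) → (129.3756,56.4116) → (14.7261,48.0893) → (45.6175,39.0026)

[2] `<polygon>` regular polygon, #ff0000→cut S757 F633: (136.6587,37.0394) → (128.1609,12.5706) → (102.7214,7.6955) → (85.7797,27.2892) → (94.2775,51.7580) → (119.7170,56.6331) → (136.6587,37.0394) (closed)

[3] `<path>` closed polygon, #ff0000→cut S757 F633: (142.9101,66.3880) → (21.8750,93.3799) → (113.3496,8.6800) → (142.9101,66.3880) (closed)

[4] `<circle>` circle, #ff0000→cut S757 F633: (40.3540,97.5678) → (36.8244,106.0891) → (28.3031,109.6187) → (19.7818,106.0891) → (16.2522,97.5678) → (19.7818,89.0465) → (28.3031,85.5169) → (36.8244,89.0465) → (40.3540,97.5678) (closed)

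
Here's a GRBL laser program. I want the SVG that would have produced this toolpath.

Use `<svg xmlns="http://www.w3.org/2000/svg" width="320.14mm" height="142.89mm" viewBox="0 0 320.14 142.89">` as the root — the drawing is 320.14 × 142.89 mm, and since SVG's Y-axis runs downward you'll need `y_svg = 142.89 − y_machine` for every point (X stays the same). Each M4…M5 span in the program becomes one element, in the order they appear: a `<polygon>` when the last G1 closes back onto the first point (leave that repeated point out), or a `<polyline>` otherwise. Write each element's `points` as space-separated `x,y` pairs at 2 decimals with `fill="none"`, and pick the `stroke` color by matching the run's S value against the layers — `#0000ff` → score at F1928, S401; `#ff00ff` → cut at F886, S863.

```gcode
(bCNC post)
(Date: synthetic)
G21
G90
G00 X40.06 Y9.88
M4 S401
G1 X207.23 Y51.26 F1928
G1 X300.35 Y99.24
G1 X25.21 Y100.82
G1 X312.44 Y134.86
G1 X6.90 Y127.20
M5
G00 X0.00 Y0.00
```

y_svg = 142.89 − y_m. Every run uses S401, so all elements get stroke `#0000ff` (score).

[1] open run; points: 40.06,133.01 207.23,91.63 300.35,43.65 25.21,42.07 312.44,8.03 6.90,15.69

<svg xmlns="http://www.w3.org/2000/svg" width="320.14mm" height="142.89mm" viewBox="0 0 320.14 142.89">
  <polyline points="40.06,133.01 207.23,91.63 300.35,43.65 25.21,42.07 312.44,8.03 6.90,15.69" fill="none" stroke="#0000ff"/>
</svg>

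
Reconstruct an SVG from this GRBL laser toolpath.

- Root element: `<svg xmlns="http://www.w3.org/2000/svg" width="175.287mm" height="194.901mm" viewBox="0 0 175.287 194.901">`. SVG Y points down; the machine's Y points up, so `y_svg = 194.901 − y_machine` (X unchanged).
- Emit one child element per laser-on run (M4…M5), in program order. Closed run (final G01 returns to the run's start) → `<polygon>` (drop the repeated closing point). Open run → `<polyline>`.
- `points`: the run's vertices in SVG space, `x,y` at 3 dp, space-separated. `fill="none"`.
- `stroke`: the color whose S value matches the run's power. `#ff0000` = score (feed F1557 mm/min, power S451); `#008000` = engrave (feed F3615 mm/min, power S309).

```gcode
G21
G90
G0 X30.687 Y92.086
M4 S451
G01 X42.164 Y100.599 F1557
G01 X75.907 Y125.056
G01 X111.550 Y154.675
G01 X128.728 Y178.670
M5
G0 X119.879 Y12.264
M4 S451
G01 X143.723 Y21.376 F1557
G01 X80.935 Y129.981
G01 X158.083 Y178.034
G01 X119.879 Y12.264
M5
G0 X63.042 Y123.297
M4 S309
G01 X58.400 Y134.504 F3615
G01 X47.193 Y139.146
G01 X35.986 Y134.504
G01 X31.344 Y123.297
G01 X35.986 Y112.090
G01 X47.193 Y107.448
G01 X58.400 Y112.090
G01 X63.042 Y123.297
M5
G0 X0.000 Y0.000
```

Machine Y-up, SVG Y-down with viewBox height 194.901, so y_svg = 194.901 − y_machine; X carries over.

Run 1: the run's S451 means `#ff0000` (score). The run is open, so emit a `<polyline>` with points (Y-flipped): 30.687,102.815 42.164,94.302 75.907,69.845 111.550,40.226 128.728,16.231.

Run 2: S451 ⇒ score layer `#ff0000`. The run returns to its start, so emit a `<polygon>` with points (Y-flipped): 119.879,182.637 143.723,173.525 80.935,64.920 158.083,16.867.

Run 3: power S309 maps to stroke `#008000` (engrave). The run returns to its start, so emit a `<polygon>` with points (Y-flipped): 63.042,71.604 58.400,60.397 47.193,55.755 35.986,60.397 31.344,71.604 35.986,82.811 47.193,87.453 58.400,82.811.

<svg xmlns="http://www.w3.org/2000/svg" width="175.287mm" height="194.901mm" viewBox="0 0 175.287 194.901">
  <polyline points="30.687,102.815 42.164,94.302 75.907,69.845 111.550,40.226 128.728,16.231" fill="none" stroke="#ff0000"/>
  <polygon points="119.879,182.637 143.723,173.525 80.935,64.920 158.083,16.867" fill="none" stroke="#ff0000"/>
  <polygon points="63.042,71.604 58.400,60.397 47.193,55.755 35.986,60.397 31.344,71.604 35.986,82.811 47.193,87.453 58.400,82.811" fill="none" stroke="#008000"/>
</svg>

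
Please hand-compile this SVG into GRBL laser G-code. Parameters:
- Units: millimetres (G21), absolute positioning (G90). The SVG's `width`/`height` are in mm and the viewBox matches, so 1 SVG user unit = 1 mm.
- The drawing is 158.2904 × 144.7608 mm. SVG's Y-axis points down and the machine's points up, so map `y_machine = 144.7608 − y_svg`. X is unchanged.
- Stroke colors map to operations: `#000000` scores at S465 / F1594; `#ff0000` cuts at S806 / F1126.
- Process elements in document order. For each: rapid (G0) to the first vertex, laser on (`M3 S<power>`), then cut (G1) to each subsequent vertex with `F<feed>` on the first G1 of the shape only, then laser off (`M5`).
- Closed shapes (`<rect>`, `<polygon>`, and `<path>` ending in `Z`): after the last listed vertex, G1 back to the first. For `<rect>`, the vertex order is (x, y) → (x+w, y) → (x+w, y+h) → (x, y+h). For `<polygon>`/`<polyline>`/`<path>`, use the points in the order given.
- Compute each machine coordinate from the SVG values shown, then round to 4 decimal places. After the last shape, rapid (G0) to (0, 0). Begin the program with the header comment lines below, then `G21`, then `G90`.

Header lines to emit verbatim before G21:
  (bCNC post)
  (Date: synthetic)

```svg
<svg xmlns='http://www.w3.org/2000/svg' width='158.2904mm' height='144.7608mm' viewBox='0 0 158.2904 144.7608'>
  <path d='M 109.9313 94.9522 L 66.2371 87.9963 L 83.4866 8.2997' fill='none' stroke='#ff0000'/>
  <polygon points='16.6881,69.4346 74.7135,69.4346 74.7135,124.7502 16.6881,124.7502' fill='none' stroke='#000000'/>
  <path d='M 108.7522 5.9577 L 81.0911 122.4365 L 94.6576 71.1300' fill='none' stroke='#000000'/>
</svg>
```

viewBox `0 0 158.2904 144.7608` with mm width/height → 1 unit = 1 mm. Flip: y_m = 144.7608 − y_svg.

**Shape 1** — `<path>` open polyline, stroke `#ff0000` → cut (S806, F1126). Machine vertices: (109.9313,49.8086) → (66.2371,56.7645) → (83.4866,136.4611). Open path.

**Shape 2** — `<polygon>` rectangle, stroke `#000000` → score (S465, F1594). Machine vertices: (16.6881,75.3262) → (74.7135,75.3262) → (74.7135,20.0106) → (16.6881,20.0106) → (16.6881,75.3262). Closed: final G1 returns to the first vertex.

**Shape 3** — `<path>` open polyline, stroke `#000000` → score (S465, F1594). Machine vertices: (108.7522,138.8031) → (81.0911,22.3243) → (94.6576,73.6308). Open path.

(bCNC post)
(Date: synthetic)
G21
G90
G0 X109.9313 Y49.8086
M3 S806
G1 X66.2371 Y56.7645 F1126
G1 X83.4866 Y136.4611
M5
G0 X16.6881 Y75.3262
M3 S465
G1 X74.7135 Y75.3262 F1594
G1 X74.7135 Y20.0106
G1 X16.6881 Y20.0106
G1 X16.6881 Y75.3262
M5
G0 X108.7522 Y138.8031
M3 S465
G1 X81.0911 Y22.3243 F1594
G1 X94.6576 Y73.6308
M5
G0 X0.0000 Y0.0000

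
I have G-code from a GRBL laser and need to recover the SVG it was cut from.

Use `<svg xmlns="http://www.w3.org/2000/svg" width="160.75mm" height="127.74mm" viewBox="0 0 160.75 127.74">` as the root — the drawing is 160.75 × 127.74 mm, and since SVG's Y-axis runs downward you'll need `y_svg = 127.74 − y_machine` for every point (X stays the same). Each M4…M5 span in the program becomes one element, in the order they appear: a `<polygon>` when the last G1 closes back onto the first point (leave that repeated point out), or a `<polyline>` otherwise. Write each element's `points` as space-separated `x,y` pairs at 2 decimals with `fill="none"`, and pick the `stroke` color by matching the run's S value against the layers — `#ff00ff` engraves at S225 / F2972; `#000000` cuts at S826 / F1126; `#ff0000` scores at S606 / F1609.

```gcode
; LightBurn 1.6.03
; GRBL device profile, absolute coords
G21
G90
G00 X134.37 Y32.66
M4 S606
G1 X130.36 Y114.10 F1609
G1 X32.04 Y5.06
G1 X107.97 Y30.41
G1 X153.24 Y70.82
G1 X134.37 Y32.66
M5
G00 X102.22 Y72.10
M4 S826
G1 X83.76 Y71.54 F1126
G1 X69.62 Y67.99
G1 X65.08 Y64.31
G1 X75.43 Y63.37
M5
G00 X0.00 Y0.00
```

y_svg = 127.74 − y_m.

[1] S606→`#ff0000` (score); closed run; points: 134.37,95.08 130.36,13.64 32.04,122.68 107.97,97.33 153.24,56.92

[2] S826→`#000000` (cut); open run; points: 102.22,55.64 83.76,56.20 69.62,59.75 65.08,63.43 75.43,64.37

<svg xmlns="http://www.w3.org/2000/svg" width="160.75mm" height="127.74mm" viewBox="0 0 160.75 127.74">
  <polygon points="134.37,95.08 130.36,13.64 32.04,122.68 107.97,97.33 153.24,56.92" fill="none" stroke="#ff0000"/>
  <polyline points="102.22,55.64 83.76,56.20 69.62,59.75 65.08,63.43 75.43,64.37" fill="none" stroke="#000000"/>
</svg>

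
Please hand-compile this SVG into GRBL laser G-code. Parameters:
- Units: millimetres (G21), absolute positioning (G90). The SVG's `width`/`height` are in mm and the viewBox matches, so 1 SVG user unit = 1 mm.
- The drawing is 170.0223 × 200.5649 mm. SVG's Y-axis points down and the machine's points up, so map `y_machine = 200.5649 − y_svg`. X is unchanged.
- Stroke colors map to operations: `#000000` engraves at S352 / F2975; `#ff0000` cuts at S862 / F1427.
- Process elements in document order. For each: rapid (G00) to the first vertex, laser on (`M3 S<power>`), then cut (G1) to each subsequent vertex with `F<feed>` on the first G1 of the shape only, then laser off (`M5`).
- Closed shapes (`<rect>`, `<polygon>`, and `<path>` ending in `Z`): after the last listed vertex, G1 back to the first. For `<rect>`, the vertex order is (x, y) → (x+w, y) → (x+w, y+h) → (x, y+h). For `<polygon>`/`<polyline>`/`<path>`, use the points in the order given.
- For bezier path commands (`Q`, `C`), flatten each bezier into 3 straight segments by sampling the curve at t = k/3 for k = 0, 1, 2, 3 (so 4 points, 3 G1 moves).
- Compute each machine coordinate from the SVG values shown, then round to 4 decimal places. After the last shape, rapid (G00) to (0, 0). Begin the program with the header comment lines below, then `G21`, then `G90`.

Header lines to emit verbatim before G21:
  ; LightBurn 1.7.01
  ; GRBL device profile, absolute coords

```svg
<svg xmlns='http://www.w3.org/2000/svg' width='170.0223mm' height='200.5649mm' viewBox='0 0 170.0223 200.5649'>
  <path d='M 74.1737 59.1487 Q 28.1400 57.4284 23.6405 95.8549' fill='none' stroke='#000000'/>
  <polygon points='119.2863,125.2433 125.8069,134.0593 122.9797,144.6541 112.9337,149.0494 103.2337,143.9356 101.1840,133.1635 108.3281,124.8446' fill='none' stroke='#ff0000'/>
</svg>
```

viewBox `0 0 170.0223 200.5649` with mm width/height → 1 unit = 1 mm. Flip: y_m = 200.5649 − y_svg.

**Shape 1** — `<path>` quadratic bezier, stroke `#000000` → engrave (S352, F2975). Control points (SVG): P0=(74.1737,59.1487), P1=(28.1400,57.4284), P2=(23.6405,95.8549); sampled at t=k/3. Machine vertices: (74.1737,141.4162) → (48.0995,138.1023) → (31.2551,125.8669) → (23.6405,104.7100). Open path.

**Shape 2** — `<polygon>` regular polygon, stroke `#ff0000` → cut (S862, F1427). Machine vertices: (119.2863,75.3216) → (125.8069,66.5056) → (122.9797,55.9108) → (112.9337,51.5155) → (103.2337,56.6293) → (101.1840,67.4014) → (108.3281,75.7203) → (119.2863,75.3216). Closed: final G1 returns to the first vertex.

; LightBurn 1.7.01
; GRBL device profile, absolute coords
G21
G90
G00 X74.1737 Y141.4162
M3 S352
G1 X48.0995 Y138.1023 F2975
G1 X31.2551 Y125.8669
G1 X23.6405 Y104.7100
M5
G00 X119.2863 Y75.3216
M3 S862
G1 X125.8069 Y66.5056 F1427
G1 X122.9797 Y55.9108
G1 X112.9337 Y51.5155
G1 X103.2337 Y56.6293
G1 X101.1840 Y67.4014
G1 X108.3281 Y75.7203
G1 X119.2863 Y75.3216
M5
G00 X0.0000 Y0.0000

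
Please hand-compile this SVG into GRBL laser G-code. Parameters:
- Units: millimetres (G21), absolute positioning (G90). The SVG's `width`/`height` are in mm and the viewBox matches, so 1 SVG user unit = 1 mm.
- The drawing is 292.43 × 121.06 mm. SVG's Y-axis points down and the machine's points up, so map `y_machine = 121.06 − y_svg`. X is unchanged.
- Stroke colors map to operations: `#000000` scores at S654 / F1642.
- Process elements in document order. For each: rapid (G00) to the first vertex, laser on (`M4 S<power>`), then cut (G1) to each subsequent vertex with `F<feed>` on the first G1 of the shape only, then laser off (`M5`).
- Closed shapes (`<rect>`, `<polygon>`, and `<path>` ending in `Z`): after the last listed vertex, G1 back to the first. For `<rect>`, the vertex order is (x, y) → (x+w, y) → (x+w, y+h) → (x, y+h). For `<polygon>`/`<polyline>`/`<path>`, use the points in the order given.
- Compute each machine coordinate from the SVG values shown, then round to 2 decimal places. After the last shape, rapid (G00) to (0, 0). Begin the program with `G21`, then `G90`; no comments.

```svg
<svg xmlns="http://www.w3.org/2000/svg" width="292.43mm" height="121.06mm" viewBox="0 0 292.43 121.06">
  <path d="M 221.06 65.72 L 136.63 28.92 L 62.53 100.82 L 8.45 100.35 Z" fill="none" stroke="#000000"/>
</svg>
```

1 u = 1 mm; y_m = 121.06 − y.

[1] `<path>` closed polygon, #000000→score S654 F1642: (221.06,55.34) → (136.63,92.14) → (62.53,20.24) → (8.45,20.71) → (221.06,55.34) (closed)

G21
G90
G00 X221.06 Y55.34
M4 S654
G1 X136.63 Y92.14 F1642
G1 X62.53 Y20.24
G1 X8.45 Y20.71
G1 X221.06 Y55.34
M5
G00 X0.00 Y0.00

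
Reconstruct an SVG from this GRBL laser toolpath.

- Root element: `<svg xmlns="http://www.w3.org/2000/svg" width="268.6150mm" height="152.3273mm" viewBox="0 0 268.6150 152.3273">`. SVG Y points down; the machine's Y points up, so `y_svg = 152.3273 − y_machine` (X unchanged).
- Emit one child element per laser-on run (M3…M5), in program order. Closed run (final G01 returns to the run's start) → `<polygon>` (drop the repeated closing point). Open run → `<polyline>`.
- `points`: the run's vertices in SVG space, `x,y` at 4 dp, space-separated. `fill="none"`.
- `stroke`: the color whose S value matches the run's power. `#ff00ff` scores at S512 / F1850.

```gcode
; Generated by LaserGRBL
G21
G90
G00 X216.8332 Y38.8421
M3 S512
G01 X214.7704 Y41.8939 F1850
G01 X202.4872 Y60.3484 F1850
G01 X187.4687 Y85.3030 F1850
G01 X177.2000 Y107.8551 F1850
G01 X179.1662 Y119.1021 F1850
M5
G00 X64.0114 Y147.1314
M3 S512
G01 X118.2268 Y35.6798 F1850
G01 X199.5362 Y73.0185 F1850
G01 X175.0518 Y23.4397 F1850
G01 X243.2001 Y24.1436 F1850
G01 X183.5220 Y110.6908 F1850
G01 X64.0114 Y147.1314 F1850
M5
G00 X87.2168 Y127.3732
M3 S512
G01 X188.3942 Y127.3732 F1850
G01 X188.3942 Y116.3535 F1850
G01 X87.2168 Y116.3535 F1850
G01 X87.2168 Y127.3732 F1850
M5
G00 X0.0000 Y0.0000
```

Machine Y-up, SVG Y-down with viewBox height 152.3273, so y_svg = 152.3273 − y_machine; X carries over. Every run uses S512, so all elements get stroke `#ff00ff` (score).

Run 1: The run is open, so emit a `<polyline>` with points (Y-flipped): 216.8332,113.4852 214.7704,110.4334 202.4872,91.9789 187.4687,67.0243 177.2000,44.4722 179.1662,33.2252.

Run 2: The run returns to its start, so emit a `<polygon>` with points (Y-flipped): 64.0114,5.1959 118.2268,116.6475 199.5362,79.3088 175.0518,128.8876 243.2001,128.1837 183.5220,41.6365.

Run 3: The run returns to its start, so emit a `<polygon>` with points (Y-flipped): 87.2168,24.9541 188.3942,24.9541 188.3942,35.9738 87.2168,35.9738.

<svg xmlns="http://www.w3.org/2000/svg" width="268.6150mm" height="152.3273mm" viewBox="0 0 268.6150 152.3273">
  <polyline points="216.8332,113.4852 214.7704,110.4334 202.4872,91.9789 187.4687,67.0243 177.2000,44.4722 179.1662,33.2252" fill="none" stroke="#ff00ff"/>
  <polygon points="64.0114,5.1959 118.2268,116.6475 199.5362,79.3088 175.0518,128.8876 243.2001,128.1837 183.5220,41.6365" fill="none" stroke="#ff00ff"/>
  <polygon points="87.2168,24.9541 188.3942,24.9541 188.3942,35.9738 87.2168,35.9738" fill="none" stroke="#ff00ff"/>
</svg>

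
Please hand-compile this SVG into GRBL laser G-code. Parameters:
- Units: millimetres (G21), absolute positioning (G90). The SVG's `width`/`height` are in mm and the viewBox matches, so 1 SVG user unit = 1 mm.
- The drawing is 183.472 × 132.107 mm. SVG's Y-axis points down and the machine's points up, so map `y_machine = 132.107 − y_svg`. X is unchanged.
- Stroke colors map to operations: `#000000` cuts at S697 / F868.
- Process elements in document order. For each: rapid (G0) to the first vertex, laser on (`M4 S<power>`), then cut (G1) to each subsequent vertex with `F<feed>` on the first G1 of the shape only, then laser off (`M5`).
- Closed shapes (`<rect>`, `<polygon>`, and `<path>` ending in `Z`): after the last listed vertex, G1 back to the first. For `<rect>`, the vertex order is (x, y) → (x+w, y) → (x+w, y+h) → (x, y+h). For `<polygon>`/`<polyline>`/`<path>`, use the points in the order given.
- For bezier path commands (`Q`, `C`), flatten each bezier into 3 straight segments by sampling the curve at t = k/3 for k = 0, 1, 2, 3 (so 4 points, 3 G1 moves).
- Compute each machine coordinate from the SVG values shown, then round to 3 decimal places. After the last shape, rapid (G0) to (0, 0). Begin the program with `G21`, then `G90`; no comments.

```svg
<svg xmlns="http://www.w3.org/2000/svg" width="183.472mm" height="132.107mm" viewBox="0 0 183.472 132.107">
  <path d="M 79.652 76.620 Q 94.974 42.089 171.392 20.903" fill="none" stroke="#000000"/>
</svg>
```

G21
G90
G0 X79.652 Y55.487
M4 S697
G1 X96.655 Y77.025 F868
G1 X127.235 Y95.597
G1 X171.392 Y111.204
M5
G0 X0.000 Y0.000

viewBox `0 0 183.472 132.107` with mm width/height → 1 unit = 1 mm. Flip: y_m = 132.107 − y_svg.

**Shape 1** — `<path>` quadratic bezier, stroke `#000000` → cut (S697, F868). Control points (SVG): P0=(79.652,76.620), P1=(94.974,42.089), P2=(171.392,20.903); sampled at t=k/3. Machine vertices: (79.652,55.487) → (96.655,77.025) → (127.235,95.597) → (171.392,111.204). Open path.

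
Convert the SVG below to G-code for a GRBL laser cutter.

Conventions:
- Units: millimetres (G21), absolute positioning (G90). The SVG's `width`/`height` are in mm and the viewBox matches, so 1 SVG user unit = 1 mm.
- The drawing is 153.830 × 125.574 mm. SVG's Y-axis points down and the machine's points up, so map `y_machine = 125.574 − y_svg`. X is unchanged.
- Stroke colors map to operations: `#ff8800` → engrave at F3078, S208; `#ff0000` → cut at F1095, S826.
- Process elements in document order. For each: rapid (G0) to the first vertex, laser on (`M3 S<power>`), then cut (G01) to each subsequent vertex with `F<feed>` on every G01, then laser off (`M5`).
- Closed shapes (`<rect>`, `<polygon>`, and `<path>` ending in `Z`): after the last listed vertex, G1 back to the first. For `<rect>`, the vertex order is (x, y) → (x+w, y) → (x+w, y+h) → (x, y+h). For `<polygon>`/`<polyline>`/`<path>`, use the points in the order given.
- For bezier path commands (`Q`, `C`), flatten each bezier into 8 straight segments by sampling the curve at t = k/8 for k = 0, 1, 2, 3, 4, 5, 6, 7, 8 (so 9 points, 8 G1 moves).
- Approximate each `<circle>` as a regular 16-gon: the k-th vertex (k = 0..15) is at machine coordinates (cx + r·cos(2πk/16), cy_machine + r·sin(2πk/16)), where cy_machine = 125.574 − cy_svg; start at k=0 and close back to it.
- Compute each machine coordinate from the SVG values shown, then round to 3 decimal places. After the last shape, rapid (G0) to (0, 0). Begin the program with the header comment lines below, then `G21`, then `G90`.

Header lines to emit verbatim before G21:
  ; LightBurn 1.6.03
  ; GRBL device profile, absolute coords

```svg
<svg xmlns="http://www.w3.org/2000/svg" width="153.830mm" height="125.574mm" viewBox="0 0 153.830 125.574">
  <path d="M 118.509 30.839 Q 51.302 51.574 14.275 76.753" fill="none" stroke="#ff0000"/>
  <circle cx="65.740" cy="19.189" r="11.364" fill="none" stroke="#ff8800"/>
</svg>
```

Since the viewBox matches the mm dimensions, user units are millimetres directly. The only transform is the Y-flip y_m = 125.574 − y_svg.

Shape 1 is a quadratic bezier drawn with `<path>`. Its stroke #ff0000 means cut at S826, F1095. After flipping Y the toolpath is (118.509,94.735) → (102.179,89.482) → (86.792,84.090) → (72.348,78.559) → (58.847,72.889) → (46.289,67.080) → (34.675,61.133) → (24.003,55.046) → (14.275,48.821).

Shape 2 is a circle drawn with `<circle>`. Its stroke #ff8800 means engrave at S208, F3078. After flipping Y the toolpath is (77.104,106.385) → (76.239,110.734) → (73.776,114.421) → (70.089,116.884) → (65.740,117.749) → (61.391,116.884) → (57.704,114.421) → (55.241,110.734) → (54.376,106.385) → (55.241,102.036) → (57.704,98.349) → (61.391,95.886) → (65.740,95.021) → (70.089,95.886) → (73.776,98.349) → (76.239,102.036) → (77.104,106.385), returning to the start.

; LightBurn 1.6.03
; GRBL device profile, absolute coords
G21
G90
G0 X118.509 Y94.735
M3 S826
G01 X102.179 Y89.482 F1095
G01 X86.792 Y84.090 F1095
G01 X72.348 Y78.559 F1095
G01 X58.847 Y72.889 F1095
G01 X46.289 Y67.080 F1095
G01 X34.675 Y61.133 F1095
G01 X24.003 Y55.046 F1095
G01 X14.275 Y48.821 F1095
M5
G0 X77.104 Y106.385
M3 S208
G01 X76.239 Y110.734 F3078
G01 X73.776 Y114.421 F3078
G01 X70.089 Y116.884 F3078
G01 X65.740 Y117.749 F3078
G01 X61.391 Y116.884 F3078
G01 X57.704 Y114.421 F3078
G01 X55.241 Y110.734 F3078
G01 X54.376 Y106.385 F3078
G01 X55.241 Y102.036 F3078
G01 X57.704 Y98.349 F3078
G01 X61.391 Y95.886 F3078
G01 X65.740 Y95.021 F3078
G01 X70.089 Y95.886 F3078
G01 X73.776 Y98.349 F3078
G01 X76.239 Y102.036 F3078
G01 X77.104 Y106.385 F3078
M5
G0 X0.000 Y0.000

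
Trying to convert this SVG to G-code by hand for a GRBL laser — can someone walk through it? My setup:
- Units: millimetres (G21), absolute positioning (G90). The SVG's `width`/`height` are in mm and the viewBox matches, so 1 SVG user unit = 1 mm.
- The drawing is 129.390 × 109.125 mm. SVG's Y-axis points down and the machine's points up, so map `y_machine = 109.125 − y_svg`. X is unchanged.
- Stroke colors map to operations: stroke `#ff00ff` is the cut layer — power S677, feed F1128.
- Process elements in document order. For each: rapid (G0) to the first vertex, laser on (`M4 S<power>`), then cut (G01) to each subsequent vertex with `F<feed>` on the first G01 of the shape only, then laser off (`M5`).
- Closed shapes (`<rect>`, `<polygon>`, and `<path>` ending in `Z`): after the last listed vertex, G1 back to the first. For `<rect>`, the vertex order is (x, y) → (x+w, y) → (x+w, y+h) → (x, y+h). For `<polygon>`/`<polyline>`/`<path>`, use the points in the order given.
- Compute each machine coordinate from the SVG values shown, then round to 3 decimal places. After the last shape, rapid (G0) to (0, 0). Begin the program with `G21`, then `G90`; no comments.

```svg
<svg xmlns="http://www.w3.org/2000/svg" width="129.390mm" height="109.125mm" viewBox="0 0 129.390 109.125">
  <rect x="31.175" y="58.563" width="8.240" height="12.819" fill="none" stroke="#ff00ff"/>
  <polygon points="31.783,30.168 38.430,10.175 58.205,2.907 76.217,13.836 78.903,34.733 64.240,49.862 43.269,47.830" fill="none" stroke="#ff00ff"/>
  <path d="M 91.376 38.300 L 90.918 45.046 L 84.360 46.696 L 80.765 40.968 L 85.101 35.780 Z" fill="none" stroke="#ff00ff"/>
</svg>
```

G21
G90
G0 X31.175 Y50.562
M4 S677
G01 X39.415 Y50.562 F1128
G01 X39.415 Y37.743
G01 X31.175 Y37.743
G01 X31.175 Y50.562
M5
G0 X31.783 Y78.957
M4 S677
G01 X38.430 Y98.950 F1128
G01 X58.205 Y106.218
G01 X76.217 Y95.289
G01 X78.903 Y74.392
G01 X64.240 Y59.263
G01 X43.269 Y61.295
G01 X31.783 Y78.957
M5
G0 X91.376 Y70.825
M4 S677
G01 X90.918 Y64.079 F1128
G01 X84.360 Y62.429
G01 X80.765 Y68.157
G01 X85.101 Y73.345
G01 X91.376 Y70.825
M5
G0 X0.000 Y0.000

viewBox `0 0 129.390 109.125` with mm width/height → 1 unit = 1 mm. Flip: y_m = 109.125 − y_svg.

**Shape 1** — `<rect>` rectangle, stroke `#ff00ff` → cut (S677, F1128). Machine vertices: (31.175,50.562) → (39.415,50.562) → (39.415,37.743) → (31.175,37.743) → (31.175,50.562). Closed: final G1 returns to the first vertex.

**Shape 2** — `<polygon>` regular polygon, stroke `#ff00ff` → cut (S677, F1128). Machine vertices: (31.783,78.957) → (38.430,98.950) → (58.205,106.218) → (76.217,95.289) → (78.903,74.392) → (64.240,59.263) → (43.269,61.295) → (31.783,78.957). Closed: final G1 returns to the first vertex.

**Shape 3** — `<path>` regular polygon, stroke `#ff00ff` → cut (S677, F1128). Machine vertices: (91.376,70.825) → (90.918,64.079) → (84.360,62.429) → (80.765,68.157) → (85.101,73.345) → (91.376,70.825). Closed: final G1 returns to the first vertex.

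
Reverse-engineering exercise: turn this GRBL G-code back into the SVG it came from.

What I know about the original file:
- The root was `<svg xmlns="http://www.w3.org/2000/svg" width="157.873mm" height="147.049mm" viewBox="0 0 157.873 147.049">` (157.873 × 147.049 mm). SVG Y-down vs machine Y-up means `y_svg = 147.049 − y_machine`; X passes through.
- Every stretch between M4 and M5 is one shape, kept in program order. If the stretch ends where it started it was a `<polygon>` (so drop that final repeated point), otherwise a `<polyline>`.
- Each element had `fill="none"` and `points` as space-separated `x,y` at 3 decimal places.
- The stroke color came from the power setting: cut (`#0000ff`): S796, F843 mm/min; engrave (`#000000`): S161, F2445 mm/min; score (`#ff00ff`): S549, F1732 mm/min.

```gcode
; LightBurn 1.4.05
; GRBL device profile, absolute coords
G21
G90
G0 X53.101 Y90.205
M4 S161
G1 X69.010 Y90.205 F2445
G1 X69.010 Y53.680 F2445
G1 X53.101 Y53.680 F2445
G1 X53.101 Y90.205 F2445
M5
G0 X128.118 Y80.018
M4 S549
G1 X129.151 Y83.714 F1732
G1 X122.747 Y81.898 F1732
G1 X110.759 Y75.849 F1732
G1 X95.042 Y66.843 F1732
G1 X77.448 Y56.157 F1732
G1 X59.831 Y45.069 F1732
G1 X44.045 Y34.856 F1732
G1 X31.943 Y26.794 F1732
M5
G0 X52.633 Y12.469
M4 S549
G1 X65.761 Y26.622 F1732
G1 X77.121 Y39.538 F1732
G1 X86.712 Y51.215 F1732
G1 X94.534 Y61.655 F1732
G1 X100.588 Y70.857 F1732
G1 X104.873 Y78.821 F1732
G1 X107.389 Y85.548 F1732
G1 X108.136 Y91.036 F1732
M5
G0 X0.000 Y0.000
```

y_svg = 147.049 − y_m.

[1] S161→`#000000` (engrave); closed run; points: 53.101,56.844 69.010,56.844 69.010,93.369 53.101,93.369

[2] S549→`#ff00ff` (score); open run; points: 128.118,67.031 129.151,63.335 122.747,65.151 110.759,71.200 95.042,80.206 77.448,90.892 59.831,101.980 44.045,112.193 31.943,120.255

[3] S549→`#ff00ff` (score); open run; points: 52.633,134.580 65.761,120.427 77.121,107.511 86.712,95.834 94.534,85.394 100.588,76.192 104.873,68.228 107.389,61.501 108.136,56.013

<svg xmlns="http://www.w3.org/2000/svg" width="157.873mm" height="147.049mm" viewBox="0 0 157.873 147.049">
  <polygon points="53.101,56.844 69.010,56.844 69.010,93.369 53.101,93.369" fill="none" stroke="#000000"/>
  <polyline points="128.118,67.031 129.151,63.335 122.747,65.151 110.759,71.200 95.042,80.206 77.448,90.892 59.831,101.980 44.045,112.193 31.943,120.255" fill="none" stroke="#ff00ff"/>
  <polyline points="52.633,134.580 65.761,120.427 77.121,107.511 86.712,95.834 94.534,85.394 100.588,76.192 104.873,68.228 107.389,61.501 108.136,56.013" fill="none" stroke="#ff00ff"/>
</svg>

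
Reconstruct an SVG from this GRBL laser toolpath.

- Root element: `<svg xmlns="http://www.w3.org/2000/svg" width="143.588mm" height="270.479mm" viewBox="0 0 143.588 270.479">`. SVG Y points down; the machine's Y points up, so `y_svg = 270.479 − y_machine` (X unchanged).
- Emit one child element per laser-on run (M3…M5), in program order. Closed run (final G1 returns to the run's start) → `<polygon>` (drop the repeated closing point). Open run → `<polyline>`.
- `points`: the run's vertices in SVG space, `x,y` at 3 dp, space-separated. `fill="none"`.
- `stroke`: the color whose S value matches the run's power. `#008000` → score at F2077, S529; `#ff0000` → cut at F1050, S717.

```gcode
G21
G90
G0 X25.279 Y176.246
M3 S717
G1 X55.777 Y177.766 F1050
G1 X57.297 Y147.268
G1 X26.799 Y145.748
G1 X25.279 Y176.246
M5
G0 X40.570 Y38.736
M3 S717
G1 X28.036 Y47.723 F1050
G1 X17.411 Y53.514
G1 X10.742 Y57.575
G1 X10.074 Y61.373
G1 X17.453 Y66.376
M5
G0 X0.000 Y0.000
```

<svg xmlns="http://www.w3.org/2000/svg" width="143.588mm" height="270.479mm" viewBox="0 0 143.588 270.479">
  <polygon points="25.279,94.233 55.777,92.713 57.297,123.211 26.799,124.731" fill="none" stroke="#ff0000"/>
  <polyline points="40.570,231.743 28.036,222.756 17.411,216.965 10.742,212.904 10.074,209.106 17.453,204.103" fill="none" stroke="#ff0000"/>
</svg>

Each laser-on run becomes one SVG element. Flip Y back into SVG space with y_svg = 270.479 − y_machine. Every run uses S717, so all elements get stroke `#ff0000` (cut).

Run 1: The run returns to its start, so emit a `<polygon>` with points (Y-flipped): 25.279,94.233 55.777,92.713 57.297,123.211 26.799,124.731.

Run 2: The run is open, so emit a `<polyline>` with points (Y-flipped): 40.570,231.743 28.036,222.756 17.411,216.965 10.742,212.904 10.074,209.106 17.453,204.103.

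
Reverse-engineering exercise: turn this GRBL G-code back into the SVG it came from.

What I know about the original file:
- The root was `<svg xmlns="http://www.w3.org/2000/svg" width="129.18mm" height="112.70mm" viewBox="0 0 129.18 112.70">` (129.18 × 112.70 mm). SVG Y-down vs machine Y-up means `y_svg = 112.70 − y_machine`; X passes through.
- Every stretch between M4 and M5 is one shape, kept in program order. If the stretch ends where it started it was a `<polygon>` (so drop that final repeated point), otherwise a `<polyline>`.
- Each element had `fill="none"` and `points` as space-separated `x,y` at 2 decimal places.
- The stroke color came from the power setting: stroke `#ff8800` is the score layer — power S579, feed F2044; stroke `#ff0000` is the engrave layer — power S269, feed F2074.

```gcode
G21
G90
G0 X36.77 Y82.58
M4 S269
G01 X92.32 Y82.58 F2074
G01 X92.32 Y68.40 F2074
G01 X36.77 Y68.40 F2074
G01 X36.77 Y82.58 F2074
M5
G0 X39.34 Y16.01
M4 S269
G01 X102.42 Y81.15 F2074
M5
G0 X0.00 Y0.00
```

Machine Y-up, SVG Y-down with viewBox height 112.70, so y_svg = 112.70 − y_machine; X carries over. Every run uses S269, so all elements get stroke `#ff0000` (engrave).

Run 1: The run returns to its start, so emit a `<polygon>` with points (Y-flipped): 36.77,30.12 92.32,30.12 92.32,44.30 36.77,44.30.

Run 2: The run is open, so emit a `<polyline>` with points (Y-flipped): 39.34,96.69 102.42,31.55.

<svg xmlns="http://www.w3.org/2000/svg" width="129.18mm" height="112.70mm" viewBox="0 0 129.18 112.70">
  <polygon points="36.77,30.12 92.32,30.12 92.32,44.30 36.77,44.30" fill="none" stroke="#ff0000"/>
  <polyline points="39.34,96.69 102.42,31.55" fill="none" stroke="#ff0000"/>
</svg>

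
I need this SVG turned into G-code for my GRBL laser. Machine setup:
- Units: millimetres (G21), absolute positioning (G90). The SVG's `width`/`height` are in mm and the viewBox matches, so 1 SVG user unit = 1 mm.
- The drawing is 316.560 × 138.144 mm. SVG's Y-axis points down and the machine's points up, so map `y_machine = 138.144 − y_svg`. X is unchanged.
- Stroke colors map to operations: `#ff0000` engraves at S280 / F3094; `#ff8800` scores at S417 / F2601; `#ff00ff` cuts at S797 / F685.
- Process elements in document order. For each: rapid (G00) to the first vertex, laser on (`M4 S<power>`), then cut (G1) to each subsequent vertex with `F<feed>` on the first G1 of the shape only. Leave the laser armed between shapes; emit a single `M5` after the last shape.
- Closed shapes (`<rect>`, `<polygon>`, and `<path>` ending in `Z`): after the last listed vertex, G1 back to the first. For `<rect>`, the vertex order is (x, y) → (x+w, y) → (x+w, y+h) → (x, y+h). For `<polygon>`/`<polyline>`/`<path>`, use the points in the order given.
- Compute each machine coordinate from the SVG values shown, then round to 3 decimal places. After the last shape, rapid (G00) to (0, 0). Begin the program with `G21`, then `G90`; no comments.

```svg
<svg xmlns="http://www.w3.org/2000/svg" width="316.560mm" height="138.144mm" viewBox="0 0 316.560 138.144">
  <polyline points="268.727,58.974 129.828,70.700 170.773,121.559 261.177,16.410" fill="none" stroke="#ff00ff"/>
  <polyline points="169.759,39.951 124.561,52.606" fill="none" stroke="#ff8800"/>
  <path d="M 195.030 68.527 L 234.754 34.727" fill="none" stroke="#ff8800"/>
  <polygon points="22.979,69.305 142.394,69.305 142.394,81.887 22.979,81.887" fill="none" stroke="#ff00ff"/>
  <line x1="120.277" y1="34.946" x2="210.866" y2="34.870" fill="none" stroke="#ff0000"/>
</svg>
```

G21
G90
G00 X268.727 Y79.170
M4 S797
G1 X129.828 Y67.444 F685
G1 X170.773 Y16.585
G1 X261.177 Y121.734
G00 X169.759 Y98.193
M4 S417
G1 X124.561 Y85.538 F2601
G00 X195.030 Y69.617
M4 S417
G1 X234.754 Y103.417 F2601
G00 X22.979 Y68.839
M4 S797
G1 X142.394 Y68.839 F685
G1 X142.394 Y56.257
G1 X22.979 Y56.257
G1 X22.979 Y68.839
G00 X120.277 Y103.198
M4 S280
G1 X210.866 Y103.274 F3094
M5
G00 X0.000 Y0.000

viewBox `0 0 316.560 138.144` with mm width/height → 1 unit = 1 mm. Flip: y_m = 138.144 − y_svg.

**Shape 1** — `<polyline>` open polyline, stroke `#ff00ff` → cut (S797, F685). Machine vertices: (268.727,79.170) → (129.828,67.444) → (170.773,16.585) → (261.177,121.734). Open path.

**Shape 2** — `<polyline>` line segment, stroke `#ff8800` → score (S417, F2601). Machine vertices: (169.759,98.193) → (124.561,85.538). Open path.

**Shape 3** — `<path>` line segment, stroke `#ff8800` → score (S417, F2601). Machine vertices: (195.030,69.617) → (234.754,103.417). Open path.

**Shape 4** — `<polygon>` rectangle, stroke `#ff00ff` → cut (S797, F685). Machine vertices: (22.979,68.839) → (142.394,68.839) → (142.394,56.257) → (22.979,56.257) → (22.979,68.839). Closed: final G1 returns to the first vertex.

**Shape 5** — `<line>` line segment, stroke `#ff0000` → engrave (S280, F3094). Machine vertices: (120.277,103.198) → (210.866,103.274). Open path.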